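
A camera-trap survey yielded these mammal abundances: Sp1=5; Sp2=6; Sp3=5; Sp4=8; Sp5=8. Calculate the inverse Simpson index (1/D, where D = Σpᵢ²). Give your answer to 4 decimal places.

Total N = 5+6+5+8+8 = 32, so the proportions are 0.15625, 0.1875, 0.15625, 0.25, 0.25 (working shown to 8 dp, full precision carried).
D = 0.15625² + 0.1875² + 0.15625² + 0.25² + 0.25² = 0.02441406 + 0.03515625 + 0.02441406 + 0.06250000 + 0.06250000 = 0.20898438.
So 1/D = 4.785047, i.e. 4.7850 to 4 decimal places.

4.7850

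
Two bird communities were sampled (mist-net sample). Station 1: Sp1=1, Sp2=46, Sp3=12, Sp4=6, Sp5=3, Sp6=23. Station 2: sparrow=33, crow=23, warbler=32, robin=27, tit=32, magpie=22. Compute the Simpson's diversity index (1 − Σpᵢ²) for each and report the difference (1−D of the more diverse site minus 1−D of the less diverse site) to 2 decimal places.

Station 1: N=91, proportions 0.011, 0.5055, 0.1319, 0.0659, 0.033, 0.2527, giving 1−D = 0.6577 (working shown to 4 dp, full precision carried).
Station 2: N=169, proportions 0.1953, 0.1361, 0.1893, 0.1598, 0.1893, 0.1302, giving 1−D = 0.8292.
Difference = |0.6577 − 0.8292| = 0.1715, i.e. 0.17 to 2 decimal places.

0.17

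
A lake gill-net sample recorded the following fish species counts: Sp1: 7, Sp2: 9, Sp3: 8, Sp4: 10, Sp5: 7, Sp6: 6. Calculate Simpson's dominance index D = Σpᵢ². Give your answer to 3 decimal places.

Total N = 7+9+8+10+7+6 = 47, so the proportions are 0.14894, 0.19149, 0.17021, 0.21277, 0.14894, 0.12766 (working shown to 5 dp, full precision carried).
D = 0.14894² + 0.19149² + 0.17021² + 0.21277² + 0.14894² + 0.12766² = 0.02218 + 0.03667 + 0.02897 + 0.04527 + 0.02218 + 0.01630 = 0.17157.
To 3 decimal places, D = 0.172.

0.172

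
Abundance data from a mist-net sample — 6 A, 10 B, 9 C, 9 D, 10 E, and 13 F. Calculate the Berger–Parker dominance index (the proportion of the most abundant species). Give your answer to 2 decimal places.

0.23

Total N = 6+10+9+9+10+13 = 57, so the proportions are 0.1053, 0.1754, 0.1579, 0.1579, 0.1754, 0.2281 (working shown to 4 dp, full precision carried).
The largest proportion is 0.2281, i.e. d = 0.23 to 2 decimal places.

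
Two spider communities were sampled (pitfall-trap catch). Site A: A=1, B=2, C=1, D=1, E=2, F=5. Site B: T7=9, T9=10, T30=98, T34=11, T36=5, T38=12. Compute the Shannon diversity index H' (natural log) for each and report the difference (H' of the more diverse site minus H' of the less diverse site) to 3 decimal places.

0.444

Site A: N=12, proportions 0.08333, 0.16667, 0.08333, 0.08333, 0.16667, 0.41667, giving H' = 1.58326 (working shown to 5 dp, full precision carried).
Site B: N=145, proportions 0.06207, 0.06897, 0.67586, 0.07586, 0.03448, 0.08276, giving H' = 1.13970.
Difference = |1.58326 − 1.13970| = 0.44356, i.e. 0.444 to 3 decimal places.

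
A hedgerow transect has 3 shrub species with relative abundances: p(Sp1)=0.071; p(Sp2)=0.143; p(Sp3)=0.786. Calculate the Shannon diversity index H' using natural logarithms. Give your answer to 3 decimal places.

Each pᵢ ln pᵢ term (working shown to 5 dp, full precision carried): 0.071×(-2.64508)=-0.18780, 0.143×(-1.94491)=-0.27812, 0.786×(-0.24080)=-0.18927.
Sum = -0.65519, so H' = 0.655.

0.655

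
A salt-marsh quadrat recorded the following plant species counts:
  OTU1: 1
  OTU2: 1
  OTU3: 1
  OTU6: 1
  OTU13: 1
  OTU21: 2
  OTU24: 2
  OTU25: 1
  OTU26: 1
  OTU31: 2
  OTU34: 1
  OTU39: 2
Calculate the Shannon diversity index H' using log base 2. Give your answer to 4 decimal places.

Total N = 1+1+1+1+1+2+2+1+1+2+1+2 = 16, so the proportions are 0.0625, 0.0625, 0.0625, 0.0625, 0.0625, 0.125, 0.125, 0.0625, 0.0625, 0.125, 0.0625, 0.125 (working shown to 6 dp, full precision carried).
Each pᵢ log₂ pᵢ term: 0.0625×(-4.000000)=-0.250000, 0.0625×(-4.000000)=-0.250000, 0.0625×(-4.000000)=-0.250000, 0.0625×(-4.000000)=-0.250000, 0.0625×(-4.000000)=-0.250000, 0.125×(-3.000000)=-0.375000, 0.125×(-3.000000)=-0.375000, 0.0625×(-4.000000)=-0.250000, 0.0625×(-4.000000)=-0.250000, 0.125×(-3.000000)=-0.375000, 0.0625×(-4.000000)=-0.250000, 0.125×(-3.000000)=-0.375000.
Sum = -3.500000, so H' = 3.5000.

3.5000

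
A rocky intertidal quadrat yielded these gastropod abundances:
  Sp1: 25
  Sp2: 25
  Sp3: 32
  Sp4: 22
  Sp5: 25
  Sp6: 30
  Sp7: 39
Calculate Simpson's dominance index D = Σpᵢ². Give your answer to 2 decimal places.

0.15

Total N = 25+25+32+22+25+30+39 = 198, so the proportions are 0.1263, 0.1263, 0.1616, 0.1111, 0.1263, 0.1515, 0.197 (working shown to 4 dp, full precision carried).
D = 0.1263² + 0.1263² + 0.1616² + 0.1111² + 0.1263² + 0.1515² + 0.197² = 0.0159 + 0.0159 + 0.0261 + 0.0123 + 0.0159 + 0.0230 + 0.0388 = 0.1480.
To 2 decimal places, D = 0.15.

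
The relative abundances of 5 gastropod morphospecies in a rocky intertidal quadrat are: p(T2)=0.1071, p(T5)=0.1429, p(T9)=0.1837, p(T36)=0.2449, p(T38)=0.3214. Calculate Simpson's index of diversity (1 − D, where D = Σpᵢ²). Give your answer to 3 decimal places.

0.771

D = 0.1071² + 0.1429² + 0.1837² + 0.2449² + 0.3214² = 0.01147 + 0.02042 + 0.03375 + 0.05998 + 0.10330 = 0.22891 (working shown to 5 dp, full precision carried).
So 1 − D = 0.77109, i.e. 0.771 to 3 decimal places.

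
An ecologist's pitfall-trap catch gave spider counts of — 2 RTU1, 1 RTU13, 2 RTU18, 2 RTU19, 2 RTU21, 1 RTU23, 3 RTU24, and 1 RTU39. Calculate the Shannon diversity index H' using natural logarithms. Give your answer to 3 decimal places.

Total N = 2+1+2+2+2+1+3+1 = 14, so the proportions are 0.14286, 0.07143, 0.14286, 0.14286, 0.14286, 0.07143, 0.21429, 0.07143 (working shown to 5 dp, full precision carried).
Each pᵢ ln pᵢ term: 0.14286×(-1.94591)=-0.27799, 0.07143×(-2.63906)=-0.18850, 0.14286×(-1.94591)=-0.27799, 0.14286×(-1.94591)=-0.27799, 0.14286×(-1.94591)=-0.27799, 0.07143×(-2.63906)=-0.18850, 0.21429×(-1.54045)=-0.33010, 0.07143×(-2.63906)=-0.18850.
Sum = -2.00756, so H' = 2.008.

2.008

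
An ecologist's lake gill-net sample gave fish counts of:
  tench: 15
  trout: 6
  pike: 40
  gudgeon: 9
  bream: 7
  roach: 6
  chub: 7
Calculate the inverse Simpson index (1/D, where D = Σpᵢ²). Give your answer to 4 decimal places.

Total N = 15+6+40+9+7+6+7 = 90, so the proportions are 0.16666667, 0.06666667, 0.44444444, 0.1, 0.07777778, 0.06666667, 0.07777778 (working shown to 8 dp, full precision carried).
D = 0.16666667² + 0.06666667² + 0.44444444² + 0.1² + 0.07777778² + 0.06666667² + 0.07777778² = 0.02777778 + 0.00444444 + 0.19753086 + 0.01000000 + 0.00604938 + 0.00444444 + 0.00604938 = 0.25629630.
So 1/D = 3.901734, i.e. 3.9017 to 4 decimal places.

3.9017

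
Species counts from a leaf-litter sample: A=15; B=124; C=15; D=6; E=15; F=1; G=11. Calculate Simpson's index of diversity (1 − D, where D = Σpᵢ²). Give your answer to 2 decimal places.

0.54

Total N = 15+124+15+6+15+1+11 = 187, so the proportions are 0.0802, 0.6631, 0.0802, 0.0321, 0.0802, 0.0053, 0.0588 (working shown to 4 dp, full precision carried).
D = 0.0802² + 0.6631² + 0.0802² + 0.0321² + 0.0802² + 0.0053² + 0.0588² = 0.0064 + 0.4397 + 0.0064 + 0.0010 + 0.0064 + 0.0000 + 0.0035 = 0.4635.
So 1 − D = 0.5365, i.e. 0.54 to 2 decimal places.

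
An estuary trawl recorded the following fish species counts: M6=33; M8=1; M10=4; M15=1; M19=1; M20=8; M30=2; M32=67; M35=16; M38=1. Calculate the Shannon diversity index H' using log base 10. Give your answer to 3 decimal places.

Total N = 33+1+4+1+1+8+2+67+16+1 = 134, so the proportions are 0.24627, 0.00746, 0.02985, 0.00746, 0.00746, 0.0597, 0.01493, 0.5, 0.1194, 0.00746 (working shown to 5 dp, full precision carried).
Each pᵢ log₁₀ pᵢ term: 0.24627×(-0.60859)=-0.14988, 0.00746×(-2.12710)=-0.01587, 0.02985×(-1.52504)=-0.04552, 0.00746×(-2.12710)=-0.01587, 0.00746×(-2.12710)=-0.01587, 0.0597×(-1.22401)=-0.07308, 0.01493×(-1.82607)=-0.02725, 0.5×(-0.30103)=-0.15051, 0.1194×(-0.92298)=-0.11021, 0.00746×(-2.12710)=-0.01587.
Sum = -0.61995, so H' = 0.620.

0.620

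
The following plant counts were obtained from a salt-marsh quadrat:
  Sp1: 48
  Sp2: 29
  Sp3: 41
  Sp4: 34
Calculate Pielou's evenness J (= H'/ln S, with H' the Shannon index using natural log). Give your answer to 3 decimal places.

Total N = 48+29+41+34 = 152, so the proportions are 0.31579, 0.19079, 0.26974, 0.22368 (working shown to 5 dp, full precision carried).
H' = −Σ pᵢ ln pᵢ = −((-0.36400) + (-0.31606) + (-0.35344) + (-0.33497)) = 1.36847.
With S = 4 species, ln S = 1.38629, so J = 1.36847/1.38629 = 0.98714, i.e. 0.987 to 3 decimal places.

0.987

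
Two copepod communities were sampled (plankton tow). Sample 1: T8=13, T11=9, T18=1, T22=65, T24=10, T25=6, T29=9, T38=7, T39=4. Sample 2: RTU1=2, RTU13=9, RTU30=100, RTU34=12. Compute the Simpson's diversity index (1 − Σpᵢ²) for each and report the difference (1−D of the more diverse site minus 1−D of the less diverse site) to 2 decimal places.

0.37

Sample 1: N=124, proportions 0.1048, 0.0726, 0.0081, 0.5242, 0.0806, 0.0484, 0.0726, 0.0565, 0.0323, giving 1−D = 0.6906 (working shown to 4 dp, full precision carried).
Sample 2: N=123, proportions 0.0163, 0.0732, 0.813, 0.0976, giving 1−D = 0.3239.
Difference = |0.6906 − 0.3239| = 0.3667, i.e. 0.37 to 2 decimal places.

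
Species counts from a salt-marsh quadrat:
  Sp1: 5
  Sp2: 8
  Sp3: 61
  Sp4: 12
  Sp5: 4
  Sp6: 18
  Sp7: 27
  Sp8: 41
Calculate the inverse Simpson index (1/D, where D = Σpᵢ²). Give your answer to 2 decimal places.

Total N = 5+8+61+12+4+18+27+41 = 176, so the proportions are 0.028409, 0.045455, 0.346591, 0.068182, 0.022727, 0.102273, 0.153409, 0.232955 (working shown to 6 dp, full precision carried).
D = 0.028409² + 0.045455² + 0.346591² + 0.068182² + 0.022727² + 0.102273² + 0.153409² + 0.232955² = 0.000807 + 0.002066 + 0.120125 + 0.004649 + 0.000517 + 0.010460 + 0.023534 + 0.054268 = 0.216426.
So 1/D = 4.6205, i.e. 4.62 to 2 decimal places.

4.62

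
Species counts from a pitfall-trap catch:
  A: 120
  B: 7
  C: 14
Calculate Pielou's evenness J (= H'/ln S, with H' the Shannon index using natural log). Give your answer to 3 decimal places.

0.469

Total N = 120+7+14 = 141, so the proportions are 0.85106, 0.04965, 0.09929 (working shown to 5 dp, full precision carried).
H' = −Σ pᵢ ln pᵢ = −((-0.13725) + (-0.14908) + (-0.22933)) = 0.51566.
With S = 3 species, ln S = 1.09861, so J = 0.51566/1.09861 = 0.46937, i.e. 0.469 to 3 decimal places.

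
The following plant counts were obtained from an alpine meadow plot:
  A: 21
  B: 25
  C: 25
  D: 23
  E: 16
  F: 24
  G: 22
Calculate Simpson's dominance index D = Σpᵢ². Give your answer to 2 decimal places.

0.15

Total N = 21+25+25+23+16+24+22 = 156, so the proportions are 0.1346, 0.1603, 0.1603, 0.1474, 0.1026, 0.1538, 0.141 (working shown to 4 dp, full precision carried).
D = 0.1346² + 0.1603² + 0.1603² + 0.1474² + 0.1026² + 0.1538² + 0.141² = 0.0181 + 0.0257 + 0.0257 + 0.0217 + 0.0105 + 0.0237 + 0.0199 = 0.1453.
To 2 decimal places, D = 0.15.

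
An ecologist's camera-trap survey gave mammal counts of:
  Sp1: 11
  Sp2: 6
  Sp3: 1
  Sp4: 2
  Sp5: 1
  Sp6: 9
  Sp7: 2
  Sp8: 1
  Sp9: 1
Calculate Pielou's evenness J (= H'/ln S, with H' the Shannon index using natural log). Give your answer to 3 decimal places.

0.806

Total N = 11+6+1+2+1+9+2+1+1 = 34, so the proportions are 0.32353, 0.17647, 0.02941, 0.05882, 0.02941, 0.26471, 0.05882, 0.02941, 0.02941 (working shown to 5 dp, full precision carried).
H' = −Σ pᵢ ln pᵢ = −((-0.36509) + (-0.30611) + (-0.10372) + (-0.16666) + (-0.10372) + (-0.35183) + (-0.16666) + (-0.10372) + (-0.10372)) = 1.77121.
With S = 9 species, ln S = 2.19722, so J = 1.77121/2.19722 = 0.80611, i.e. 0.806 to 3 decimal places.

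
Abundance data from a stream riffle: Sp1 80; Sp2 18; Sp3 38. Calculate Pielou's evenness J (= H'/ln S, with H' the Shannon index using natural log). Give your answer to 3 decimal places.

0.852

Total N = 80+18+38 = 136, so the proportions are 0.58824, 0.13235, 0.27941 (working shown to 5 dp, full precision carried).
H' = −Σ pᵢ ln pᵢ = −((-0.31213) + (-0.26766) + (-0.35627)) = 0.93606.
With S = 3 species, ln S = 1.09861, so J = 0.93606/1.09861 = 0.85204, i.e. 0.852 to 3 decimal places.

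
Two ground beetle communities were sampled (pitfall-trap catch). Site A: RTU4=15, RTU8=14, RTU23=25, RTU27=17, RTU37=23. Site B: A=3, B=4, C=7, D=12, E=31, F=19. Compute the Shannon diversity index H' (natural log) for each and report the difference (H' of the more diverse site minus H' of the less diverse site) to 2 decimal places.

0.08

Site A: N=94, proportions 0.1596, 0.1489, 0.266, 0.1809, 0.2447, giving H' = 1.5824 (working shown to 4 dp, full precision carried).
Site B: N=76, proportions 0.0395, 0.0526, 0.0921, 0.1579, 0.4079, 0.25, giving H' = 1.5060.
Difference = |1.5824 − 1.5060| = 0.0764, i.e. 0.08 to 2 decimal places.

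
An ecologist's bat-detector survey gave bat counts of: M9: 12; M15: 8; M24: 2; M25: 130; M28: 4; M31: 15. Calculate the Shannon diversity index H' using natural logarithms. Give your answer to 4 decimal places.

0.8915

Total N = 12+8+2+130+4+15 = 171, so the proportions are 0.070175, 0.046784, 0.011696, 0.760234, 0.023392, 0.087719 (working shown to 6 dp, full precision carried).
Each pᵢ ln pᵢ term: 0.070175×(-2.656757)=-0.186439, 0.046784×(-3.062222)=-0.143262, 0.011696×(-4.448516)=-0.052029, 0.760234×(-0.274129)=-0.208402, 0.023392×(-3.755369)=-0.087845, 0.087719×(-2.433613)=-0.213475.
Sum = -0.891452, so H' = 0.8915.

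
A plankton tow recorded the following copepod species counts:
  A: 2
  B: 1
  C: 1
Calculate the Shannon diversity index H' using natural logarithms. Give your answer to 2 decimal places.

Total N = 2+1+1 = 4, so the proportions are 0.5, 0.25, 0.25 (working shown to 4 dp, full precision carried).
Each pᵢ ln pᵢ term: 0.5×(-0.6931)=-0.3466, 0.25×(-1.3863)=-0.3466, 0.25×(-1.3863)=-0.3466.
Sum = -1.0397, so H' = 1.04.

1.04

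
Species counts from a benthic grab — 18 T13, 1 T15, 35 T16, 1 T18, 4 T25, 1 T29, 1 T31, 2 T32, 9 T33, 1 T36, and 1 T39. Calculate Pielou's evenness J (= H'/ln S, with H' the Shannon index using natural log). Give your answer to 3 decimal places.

Total N = 18+1+35+1+4+1+1+2+9+1+1 = 74, so the proportions are 0.24324, 0.01351, 0.47297, 0.01351, 0.05405, 0.01351, 0.01351, 0.02703, 0.12162, 0.01351, 0.01351 (working shown to 5 dp, full precision carried).
H' = −Σ pᵢ ln pᵢ = −((-0.34387) + (-0.05816) + (-0.35412) + (-0.05816) + (-0.15772) + (-0.05816) + (-0.05816) + (-0.09759) + (-0.25624) + (-0.05816) + (-0.05816)) = 1.55852.
With S = 11 species, ln S = 2.39790, so J = 1.55852/2.39790 = 0.64995, i.e. 0.650 to 3 decimal places.

0.650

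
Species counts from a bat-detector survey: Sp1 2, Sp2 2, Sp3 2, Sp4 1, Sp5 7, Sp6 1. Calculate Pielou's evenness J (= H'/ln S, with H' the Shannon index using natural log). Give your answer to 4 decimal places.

0.8498

Total N = 2+2+2+1+7+1 = 15, so the proportions are 0.133333, 0.133333, 0.133333, 0.066667, 0.466667, 0.066667 (working shown to 6 dp, full precision carried).
H' = −Σ pᵢ ln pᵢ = −((-0.268654) + (-0.268654) + (-0.268654) + (-0.180537) + (-0.355665) + (-0.180537)) = 1.522700.
With S = 6 species, ln S = 1.791759, so J = 1.522700/1.791759 = 0.849835, i.e. 0.8498 to 4 decimal places.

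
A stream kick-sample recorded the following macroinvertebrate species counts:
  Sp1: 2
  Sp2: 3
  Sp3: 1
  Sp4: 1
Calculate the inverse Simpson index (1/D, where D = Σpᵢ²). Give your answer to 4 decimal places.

Total N = 2+3+1+1 = 7, so the proportions are 0.28571429, 0.42857143, 0.14285714, 0.14285714 (working shown to 8 dp, full precision carried).
D = 0.28571429² + 0.42857143² + 0.14285714² + 0.14285714² = 0.08163265 + 0.18367347 + 0.02040816 + 0.02040816 = 0.30612245.
So 1/D = 3.266667, i.e. 3.2667 to 4 decimal places.

3.2667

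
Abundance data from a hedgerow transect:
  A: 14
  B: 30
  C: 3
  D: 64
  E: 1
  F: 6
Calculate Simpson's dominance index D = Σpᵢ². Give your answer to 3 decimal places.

Total N = 14+30+3+64+1+6 = 118, so the proportions are 0.11864, 0.25424, 0.02542, 0.54237, 0.00847, 0.05085 (working shown to 5 dp, full precision carried).
D = 0.11864² + 0.25424² + 0.02542² + 0.54237² + 0.00847² + 0.05085² = 0.01408 + 0.06464 + 0.00065 + 0.29417 + 0.00007 + 0.00259 = 0.37619.
To 3 decimal places, D = 0.376.

0.376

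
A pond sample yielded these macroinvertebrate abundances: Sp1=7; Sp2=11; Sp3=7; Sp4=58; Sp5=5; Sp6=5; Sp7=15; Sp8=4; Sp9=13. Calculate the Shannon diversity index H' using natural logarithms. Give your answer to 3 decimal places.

1.750

Total N = 7+11+7+58+5+5+15+4+13 = 125, so the proportions are 0.056, 0.088, 0.056, 0.464, 0.04, 0.04, 0.12, 0.032, 0.104 (working shown to 5 dp, full precision carried).
Each pᵢ ln pᵢ term: 0.056×(-2.88240)=-0.16141, 0.088×(-2.43042)=-0.21388, 0.056×(-2.88240)=-0.16141, 0.464×(-0.76787)=-0.35629, 0.04×(-3.21888)=-0.12876, 0.04×(-3.21888)=-0.12876, 0.12×(-2.12026)=-0.25443, 0.032×(-3.44202)=-0.11014, 0.104×(-2.26336)=-0.23539.
Sum = -1.75047, so H' = 1.750.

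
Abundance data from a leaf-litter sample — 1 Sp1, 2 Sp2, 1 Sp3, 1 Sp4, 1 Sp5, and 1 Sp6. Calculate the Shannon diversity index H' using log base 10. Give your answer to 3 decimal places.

Total N = 1+2+1+1+1+1 = 7, so the proportions are 0.14286, 0.28571, 0.14286, 0.14286, 0.14286, 0.14286 (working shown to 5 dp, full precision carried).
Each pᵢ log₁₀ pᵢ term: 0.14286×(-0.84510)=-0.12073, 0.28571×(-0.54407)=-0.15545, 0.14286×(-0.84510)=-0.12073, 0.14286×(-0.84510)=-0.12073, 0.14286×(-0.84510)=-0.12073, 0.14286×(-0.84510)=-0.12073.
Sum = -0.75909, so H' = 0.759.

0.759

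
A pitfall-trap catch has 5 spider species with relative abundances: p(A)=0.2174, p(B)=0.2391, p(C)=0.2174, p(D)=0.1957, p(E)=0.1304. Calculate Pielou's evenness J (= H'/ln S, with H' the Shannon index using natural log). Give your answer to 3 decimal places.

H' = −Σ pᵢ ln pᵢ = −((-0.33176) + (-0.34212) + (-0.33176) + (-0.31922) + (-0.26564)) = 1.59050 (working shown to 5 dp, full precision carried).
With S = 5 species, ln S = 1.60944, so J = 1.59050/1.60944 = 0.98823, i.e. 0.988 to 3 decimal places.

0.988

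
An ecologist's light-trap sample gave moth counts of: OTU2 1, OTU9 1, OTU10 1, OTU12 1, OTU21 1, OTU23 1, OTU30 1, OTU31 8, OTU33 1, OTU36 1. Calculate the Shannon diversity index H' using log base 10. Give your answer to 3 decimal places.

0.805

Total N = 1+1+1+1+1+1+1+8+1+1 = 17, so the proportions are 0.05882, 0.05882, 0.05882, 0.05882, 0.05882, 0.05882, 0.05882, 0.47059, 0.05882, 0.05882 (working shown to 5 dp, full precision carried).
Each pᵢ log₁₀ pᵢ term: 0.05882×(-1.23045)=-0.07238, 0.05882×(-1.23045)=-0.07238, 0.05882×(-1.23045)=-0.07238, 0.05882×(-1.23045)=-0.07238, 0.05882×(-1.23045)=-0.07238, 0.05882×(-1.23045)=-0.07238, 0.05882×(-1.23045)=-0.07238, 0.47059×(-0.32736)=-0.15405, 0.05882×(-1.23045)=-0.07238, 0.05882×(-1.23045)=-0.07238.
Sum = -0.80547, so H' = 0.805.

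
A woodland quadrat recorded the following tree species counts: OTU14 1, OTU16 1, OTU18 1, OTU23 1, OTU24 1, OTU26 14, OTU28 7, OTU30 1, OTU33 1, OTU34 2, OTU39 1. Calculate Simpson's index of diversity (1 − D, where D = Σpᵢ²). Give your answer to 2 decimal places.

Total N = 1+1+1+1+1+14+7+1+1+2+1 = 31, so the proportions are 0.0323, 0.0323, 0.0323, 0.0323, 0.0323, 0.4516, 0.2258, 0.0323, 0.0323, 0.0645, 0.0323 (working shown to 4 dp, full precision carried).
D = 0.0323² + 0.0323² + 0.0323² + 0.0323² + 0.0323² + 0.4516² + 0.2258² + 0.0323² + 0.0323² + 0.0645² + 0.0323² = 0.0010 + 0.0010 + 0.0010 + 0.0010 + 0.0010 + 0.2040 + 0.0510 + 0.0010 + 0.0010 + 0.0042 + 0.0010 = 0.2674.
So 1 − D = 0.7326, i.e. 0.73 to 2 decimal places.

0.73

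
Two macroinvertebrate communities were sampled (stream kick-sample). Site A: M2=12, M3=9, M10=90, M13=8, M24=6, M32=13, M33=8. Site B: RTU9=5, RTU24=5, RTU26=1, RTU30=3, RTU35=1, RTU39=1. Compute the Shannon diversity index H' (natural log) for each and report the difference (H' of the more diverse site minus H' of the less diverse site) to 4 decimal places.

Site A: N=146, proportions 0.082192, 0.061644, 0.616438, 0.054795, 0.041096, 0.089041, 0.054795, giving H' = 1.340163 (working shown to 6 dp, full precision carried).
Site B: N=16, proportions 0.3125, 0.3125, 0.0625, 0.1875, 0.0625, 0.0625, giving H' = 1.560700.
Difference = |1.340163 − 1.560700| = 0.220537, i.e. 0.2205 to 4 decimal places.

0.2205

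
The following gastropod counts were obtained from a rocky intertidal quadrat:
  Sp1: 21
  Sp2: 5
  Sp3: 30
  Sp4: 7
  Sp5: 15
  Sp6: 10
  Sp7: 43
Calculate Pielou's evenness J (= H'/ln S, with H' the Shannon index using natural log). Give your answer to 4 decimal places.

0.8851

Total N = 21+5+30+7+15+10+43 = 131, so the proportions are 0.160305, 0.038168, 0.229008, 0.053435, 0.114504, 0.076336, 0.328244 (working shown to 6 dp, full precision carried).
H' = −Σ pᵢ ln pᵢ = −((-0.293467) + (-0.124647) + (-0.337557) + (-0.156527) + (-0.248147) + (-0.196383) + (-0.365663)) = 1.722391.
With S = 7 species, ln S = 1.945910, so J = 1.722391/1.945910 = 0.885134, i.e. 0.8851 to 4 decimal places.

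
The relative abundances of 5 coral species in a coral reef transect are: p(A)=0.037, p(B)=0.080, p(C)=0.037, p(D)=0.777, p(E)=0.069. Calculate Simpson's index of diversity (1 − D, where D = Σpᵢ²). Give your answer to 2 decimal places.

D = 0.037² + 0.08² + 0.037² + 0.777² + 0.069² = 0.0014 + 0.0064 + 0.0014 + 0.6037 + 0.0048 = 0.6176 (working shown to 4 dp, full precision carried).
So 1 − D = 0.3824, i.e. 0.38 to 2 decimal places.

0.38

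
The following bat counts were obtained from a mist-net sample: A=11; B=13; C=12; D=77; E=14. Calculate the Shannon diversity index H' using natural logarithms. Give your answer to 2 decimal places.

1.21

Total N = 11+13+12+77+14 = 127, so the proportions are 0.0866, 0.1024, 0.0945, 0.6063, 0.1102 (working shown to 4 dp, full precision carried).
Each pᵢ ln pᵢ term: 0.0866×(-2.4463)=-0.2119, 0.1024×(-2.2792)=-0.2333, 0.0945×(-2.3593)=-0.2229, 0.6063×(-0.5004)=-0.3034, 0.1102×(-2.2051)=-0.2431.
Sum = -1.2146, so H' = 1.21.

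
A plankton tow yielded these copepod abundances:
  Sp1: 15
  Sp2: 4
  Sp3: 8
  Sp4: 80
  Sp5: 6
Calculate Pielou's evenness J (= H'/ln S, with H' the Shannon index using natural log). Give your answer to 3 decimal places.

Total N = 15+4+8+80+6 = 113, so the proportions are 0.13274, 0.0354, 0.0708, 0.70796, 0.0531 (working shown to 5 dp, full precision carried).
H' = −Σ pᵢ ln pᵢ = −((-0.26805) + (-0.11827) + (-0.18747) + (-0.24450) + (-0.15587)) = 0.97417.
With S = 5 species, ln S = 1.60944, so J = 0.97417/1.60944 = 0.60528, i.e. 0.605 to 3 decimal places.

0.605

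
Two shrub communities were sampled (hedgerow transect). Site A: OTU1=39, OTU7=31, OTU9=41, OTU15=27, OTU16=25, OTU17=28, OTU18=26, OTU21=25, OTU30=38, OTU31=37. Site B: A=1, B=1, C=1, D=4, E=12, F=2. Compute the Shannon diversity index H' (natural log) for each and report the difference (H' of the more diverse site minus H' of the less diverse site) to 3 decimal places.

0.990

Site A: N=317, proportions 0.123028, 0.097792, 0.129338, 0.085174, 0.078864, 0.088328, 0.082019, 0.078864, 0.119874, 0.116719, giving H' = 2.284565 (working shown to 6 dp, full precision carried).
Site B: N=21, proportions 0.047619, 0.047619, 0.047619, 0.190476, 0.571429, 0.095238, giving H' = 1.294506.
Difference = |2.284565 − 1.294506| = 0.990059, i.e. 0.990 to 3 decimal places.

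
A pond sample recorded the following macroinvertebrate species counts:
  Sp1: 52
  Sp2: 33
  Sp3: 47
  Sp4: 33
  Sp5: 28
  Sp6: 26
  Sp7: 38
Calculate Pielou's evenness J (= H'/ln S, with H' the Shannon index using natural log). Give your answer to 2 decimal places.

Total N = 52+33+47+33+28+26+38 = 257, so the proportions are 0.2023, 0.1284, 0.1829, 0.1284, 0.1089, 0.1012, 0.1479 (working shown to 4 dp, full precision carried).
H' = −Σ pᵢ ln pᵢ = −((-0.3233) + (-0.2636) + (-0.3107) + (-0.2636) + (-0.2415) + (-0.2318) + (-0.2826)) = 1.9170.
With S = 7 species, ln S = 1.9459, so J = 1.9170/1.9459 = 0.9852, i.e. 0.99 to 2 decimal places.

0.99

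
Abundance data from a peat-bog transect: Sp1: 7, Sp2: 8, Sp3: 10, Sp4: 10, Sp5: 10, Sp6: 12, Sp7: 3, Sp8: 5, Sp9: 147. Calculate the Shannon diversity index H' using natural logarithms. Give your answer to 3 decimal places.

1.234

Total N = 7+8+10+10+10+12+3+5+147 = 212, so the proportions are 0.03302, 0.03774, 0.04717, 0.04717, 0.04717, 0.0566, 0.01415, 0.02358, 0.6934 (working shown to 5 dp, full precision carried).
Each pᵢ ln pᵢ term: 0.03302×(-3.41068)=-0.11262, 0.03774×(-3.27714)=-0.12367, 0.04717×(-3.05400)=-0.14406, 0.04717×(-3.05400)=-0.14406, 0.04717×(-3.05400)=-0.14406, 0.0566×(-2.87168)=-0.16255, 0.01415×(-4.25797)=-0.06025, 0.02358×(-3.74715)=-0.08838, 0.6934×(-0.36615)=-0.25389.
Sum = -1.23352, so H' = 1.234.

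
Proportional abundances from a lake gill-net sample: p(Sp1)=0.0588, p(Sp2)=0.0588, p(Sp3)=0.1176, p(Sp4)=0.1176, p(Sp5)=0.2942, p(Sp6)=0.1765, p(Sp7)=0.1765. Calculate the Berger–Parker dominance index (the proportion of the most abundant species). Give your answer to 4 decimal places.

0.2942

The largest proportion is 0.2942, i.e. d = 0.2942 to 4 decimal places.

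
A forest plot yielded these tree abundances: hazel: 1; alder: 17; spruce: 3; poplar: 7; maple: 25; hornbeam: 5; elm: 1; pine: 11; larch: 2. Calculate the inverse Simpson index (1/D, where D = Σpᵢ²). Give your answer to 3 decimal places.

4.612

Total N = 1+17+3+7+25+5+1+11+2 = 72, so the proportions are 0.0138889, 0.2361111, 0.0416667, 0.0972222, 0.3472222, 0.0694444, 0.0138889, 0.1527778, 0.0277778 (working shown to 7 dp, full precision carried).
D = 0.0138889² + 0.2361111² + 0.0416667² + 0.0972222² + 0.3472222² + 0.0694444² + 0.0138889² + 0.1527778² + 0.0277778² = 0.0001929 + 0.0557485 + 0.0017361 + 0.0094522 + 0.1205633 + 0.0048225 + 0.0001929 + 0.0233410 + 0.0007716 = 0.2168210.
So 1/D = 4.61210, i.e. 4.612 to 3 decimal places.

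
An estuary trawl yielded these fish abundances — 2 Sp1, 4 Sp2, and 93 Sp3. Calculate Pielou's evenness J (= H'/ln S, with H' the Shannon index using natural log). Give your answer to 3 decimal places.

0.243

Total N = 2+4+93 = 99, so the proportions are 0.0202, 0.0404, 0.93939 (working shown to 5 dp, full precision carried).
H' = −Σ pᵢ ln pᵢ = −((-0.07883) + (-0.12965) + (-0.05873)) = 0.26721.
With S = 3 species, ln S = 1.09861, so J = 0.26721/1.09861 = 0.24322, i.e. 0.243 to 3 decimal places.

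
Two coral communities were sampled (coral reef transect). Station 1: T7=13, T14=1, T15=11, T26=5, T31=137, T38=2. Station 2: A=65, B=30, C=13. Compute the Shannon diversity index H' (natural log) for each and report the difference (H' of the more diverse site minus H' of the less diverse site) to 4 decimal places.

0.1839

Station 1: N=169, proportions 0.076923, 0.005917, 0.065089, 0.029586, 0.810651, 0.011834, giving H' = 0.732313 (working shown to 6 dp, full precision carried).
Station 2: N=108, proportions 0.601852, 0.277778, 0.12037, giving H' = 0.916248.
Difference = |0.732313 − 0.916248| = 0.183935, i.e. 0.1839 to 4 decimal places.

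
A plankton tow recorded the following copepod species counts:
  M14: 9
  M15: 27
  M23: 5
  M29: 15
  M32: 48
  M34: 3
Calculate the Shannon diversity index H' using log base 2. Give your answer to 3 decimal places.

2.069

Total N = 9+27+5+15+48+3 = 107, so the proportions are 0.08411, 0.25234, 0.04673, 0.14019, 0.4486, 0.02804 (working shown to 5 dp, full precision carried).
Each pᵢ log₂ pᵢ term: 0.08411×(-3.57154)=-0.30041, 0.25234×(-1.98658)=-0.50129, 0.04673×(-4.41954)=-0.20652, 0.14019×(-2.83458)=-0.39737, 0.4486×(-1.15650)=-0.51881, 0.02804×(-5.15650)=-0.14457.
Sum = -2.06897, so H' = 2.069.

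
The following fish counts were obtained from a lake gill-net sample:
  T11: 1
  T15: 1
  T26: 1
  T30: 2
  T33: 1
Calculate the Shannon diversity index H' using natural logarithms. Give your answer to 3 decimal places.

Total N = 1+1+1+2+1 = 6, so the proportions are 0.16667, 0.16667, 0.16667, 0.33333, 0.16667 (working shown to 5 dp, full precision carried).
Each pᵢ ln pᵢ term: 0.16667×(-1.79176)=-0.29863, 0.16667×(-1.79176)=-0.29863, 0.16667×(-1.79176)=-0.29863, 0.33333×(-1.09861)=-0.36620, 0.16667×(-1.79176)=-0.29863.
Sum = -1.56071, so H' = 1.561.

1.561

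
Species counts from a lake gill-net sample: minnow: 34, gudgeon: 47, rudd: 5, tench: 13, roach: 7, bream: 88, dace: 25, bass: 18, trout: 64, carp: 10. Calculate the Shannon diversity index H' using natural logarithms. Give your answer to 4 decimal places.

1.9727

Total N = 34+47+5+13+7+88+25+18+64+10 = 311, so the proportions are 0.109325, 0.151125, 0.016077, 0.041801, 0.022508, 0.282958, 0.080386, 0.057878, 0.205788, 0.032154 (working shown to 6 dp, full precision carried).
Each pᵢ ln pᵢ term: 0.109325×(-2.213432)=-0.241983, 0.151125×(-1.889645)=-0.285573, 0.016077×(-4.130355)=-0.066404, 0.041801×(-3.174844)=-0.132711, 0.022508×(-3.793883)=-0.085393, 0.282958×(-1.262456)=-0.357222, 0.080386×(-2.520917)=-0.202646, 0.057878×(-2.849421)=-0.164918, 0.205788×(-1.580910)=-0.325332, 0.032154×(-3.437208)=-0.110521.
Sum = -1.972704, so H' = 1.9727.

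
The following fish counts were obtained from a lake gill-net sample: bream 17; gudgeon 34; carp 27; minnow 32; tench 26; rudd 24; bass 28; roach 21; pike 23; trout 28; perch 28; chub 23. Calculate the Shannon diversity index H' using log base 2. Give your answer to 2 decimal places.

Total N = 17+34+27+32+26+24+28+21+23+28+28+23 = 311, so the proportions are 0.0547, 0.1093, 0.0868, 0.1029, 0.0836, 0.0772, 0.09, 0.0675, 0.074, 0.09, 0.09, 0.074 (working shown to 4 dp, full precision carried).
Each pᵢ log₂ pᵢ term: 0.0547×(-4.1933)=-0.2292, 0.1093×(-3.1933)=-0.3491, 0.0868×(-3.5259)=-0.3061, 0.1029×(-3.2808)=-0.3376, 0.0836×(-3.5803)=-0.2993, 0.0772×(-3.6958)=-0.2852, 0.09×(-3.4734)=-0.3127, 0.0675×(-3.8885)=-0.2626, 0.074×(-3.7572)=-0.2779, 0.09×(-3.4734)=-0.3127, 0.09×(-3.4734)=-0.3127, 0.074×(-3.7572)=-0.2779.
Sum = -3.5630, so H' = 3.56.

3.56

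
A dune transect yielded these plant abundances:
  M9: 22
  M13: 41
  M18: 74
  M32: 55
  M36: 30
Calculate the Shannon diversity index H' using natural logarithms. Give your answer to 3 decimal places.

1.523

Total N = 22+41+74+55+30 = 222, so the proportions are 0.0991, 0.18468, 0.33333, 0.24775, 0.13514 (working shown to 5 dp, full precision carried).
Each pᵢ ln pᵢ term: 0.0991×(-2.31163)=-0.22908, 0.18468×(-1.68911)=-0.31195, 0.33333×(-1.09861)=-0.36620, 0.24775×(-1.39534)=-0.34569, 0.13514×(-2.00148)=-0.27047.
Sum = -1.52340, so H' = 1.523.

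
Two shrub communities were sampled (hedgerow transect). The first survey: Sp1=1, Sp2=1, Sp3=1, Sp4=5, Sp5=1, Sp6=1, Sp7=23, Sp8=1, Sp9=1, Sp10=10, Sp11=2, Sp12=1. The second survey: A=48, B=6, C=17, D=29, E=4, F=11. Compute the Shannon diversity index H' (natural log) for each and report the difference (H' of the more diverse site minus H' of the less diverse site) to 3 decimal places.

The first survey: N=48, proportions 0.02083, 0.02083, 0.02083, 0.10417, 0.02083, 0.02083, 0.47917, 0.02083, 0.02083, 0.20833, 0.04167, 0.02083, giving H' = 1.69254 (working shown to 5 dp, full precision carried).
The second survey: N=115, proportions 0.41739, 0.05217, 0.14783, 0.25217, 0.03478, 0.09565, giving H' = 1.49009.
Difference = |1.69254 − 1.49009| = 0.20245, i.e. 0.202 to 3 decimal places.

0.202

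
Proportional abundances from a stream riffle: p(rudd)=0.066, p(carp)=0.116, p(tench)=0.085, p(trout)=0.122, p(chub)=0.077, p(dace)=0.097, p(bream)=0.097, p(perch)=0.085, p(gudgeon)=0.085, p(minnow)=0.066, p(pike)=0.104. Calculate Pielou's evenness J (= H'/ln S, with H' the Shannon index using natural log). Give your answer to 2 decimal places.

H' = −Σ pᵢ ln pᵢ = −((-0.1794) + (-0.2499) + (-0.2095) + (-0.2567) + (-0.1974) + (-0.2263) + (-0.2263) + (-0.2095) + (-0.2095) + (-0.1794) + (-0.2354)) = 2.3794 (working shown to 4 dp, full precision carried).
With S = 11 species, ln S = 2.3979, so J = 2.3794/2.3979 = 0.9923, i.e. 0.99 to 2 decimal places.

0.99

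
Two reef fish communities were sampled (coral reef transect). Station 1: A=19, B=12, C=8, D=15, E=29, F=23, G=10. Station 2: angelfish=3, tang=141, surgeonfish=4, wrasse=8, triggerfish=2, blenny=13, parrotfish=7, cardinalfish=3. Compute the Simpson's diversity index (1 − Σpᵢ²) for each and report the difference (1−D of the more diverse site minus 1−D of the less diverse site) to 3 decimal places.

0.448

Station 1: N=116, proportions 0.16379, 0.10345, 0.06897, 0.12931, 0.25, 0.19828, 0.08621, giving 1−D = 0.83175 (working shown to 5 dp, full precision carried).
Station 2: N=181, proportions 0.01657, 0.77901, 0.0221, 0.0442, 0.01105, 0.07182, 0.03867, 0.01657, giving 1−D = 0.38338.
Difference = |0.83175 − 0.38338| = 0.44837, i.e. 0.448 to 3 decimal places.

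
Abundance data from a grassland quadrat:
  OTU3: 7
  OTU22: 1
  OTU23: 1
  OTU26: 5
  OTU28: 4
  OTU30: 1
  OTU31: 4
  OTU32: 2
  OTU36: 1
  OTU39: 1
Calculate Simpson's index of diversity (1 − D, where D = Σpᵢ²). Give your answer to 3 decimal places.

Total N = 7+1+1+5+4+1+4+2+1+1 = 27, so the proportions are 0.25926, 0.03704, 0.03704, 0.18519, 0.14815, 0.03704, 0.14815, 0.07407, 0.03704, 0.03704 (working shown to 5 dp, full precision carried).
D = 0.25926² + 0.03704² + 0.03704² + 0.18519² + 0.14815² + 0.03704² + 0.14815² + 0.07407² + 0.03704² + 0.03704² = 0.06722 + 0.00137 + 0.00137 + 0.03429 + 0.02195 + 0.00137 + 0.02195 + 0.00549 + 0.00137 + 0.00137 = 0.15775.
So 1 − D = 0.84225, i.e. 0.842 to 3 decimal places.

0.842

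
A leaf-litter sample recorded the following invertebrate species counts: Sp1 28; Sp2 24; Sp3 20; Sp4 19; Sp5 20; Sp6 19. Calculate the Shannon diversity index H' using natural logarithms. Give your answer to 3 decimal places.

Total N = 28+24+20+19+20+19 = 130, so the proportions are 0.21538, 0.18462, 0.15385, 0.14615, 0.15385, 0.14615 (working shown to 5 dp, full precision carried).
Each pᵢ ln pᵢ term: 0.21538×(-1.53533)=-0.33069, 0.18462×(-1.68948)=-0.31190, 0.15385×(-1.87180)=-0.28797, 0.14615×(-1.92310)=-0.28107, 0.15385×(-1.87180)=-0.28797, 0.14615×(-1.92310)=-0.28107.
Sum = -1.78067, so H' = 1.781.

1.781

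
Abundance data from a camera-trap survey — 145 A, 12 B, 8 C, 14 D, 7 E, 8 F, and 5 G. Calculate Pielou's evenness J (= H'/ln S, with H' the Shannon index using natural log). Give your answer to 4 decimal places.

0.5424

Total N = 145+12+8+14+7+8+5 = 199, so the proportions are 0.728643, 0.060302, 0.040201, 0.070352, 0.035176, 0.040201, 0.025126 (working shown to 6 dp, full precision carried).
H' = −Σ pᵢ ln pᵢ = −((-0.230667) + (-0.169351) + (-0.129201) + (-0.186731) + (-0.117748) + (-0.129201) + (-0.092559)) = 1.055457.
With S = 7 species, ln S = 1.945910, so J = 1.055457/1.945910 = 0.542398, i.e. 0.5424 to 4 decimal places.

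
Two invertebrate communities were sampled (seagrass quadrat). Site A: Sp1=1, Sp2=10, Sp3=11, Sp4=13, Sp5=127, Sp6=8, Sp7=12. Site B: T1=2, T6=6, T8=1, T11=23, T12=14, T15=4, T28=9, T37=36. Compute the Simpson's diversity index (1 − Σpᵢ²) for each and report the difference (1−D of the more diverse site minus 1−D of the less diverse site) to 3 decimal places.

Site A: N=182, proportions 0.00549, 0.05495, 0.06044, 0.07143, 0.6978, 0.04396, 0.06593, giving 1−D = 0.49499 (working shown to 5 dp, full precision carried).
Site B: N=95, proportions 0.02105, 0.06316, 0.01053, 0.24211, 0.14737, 0.04211, 0.09474, 0.37895, giving 1−D = 0.76078.
Difference = |0.49499 − 0.76078| = 0.26579, i.e. 0.266 to 3 decimal places.

0.266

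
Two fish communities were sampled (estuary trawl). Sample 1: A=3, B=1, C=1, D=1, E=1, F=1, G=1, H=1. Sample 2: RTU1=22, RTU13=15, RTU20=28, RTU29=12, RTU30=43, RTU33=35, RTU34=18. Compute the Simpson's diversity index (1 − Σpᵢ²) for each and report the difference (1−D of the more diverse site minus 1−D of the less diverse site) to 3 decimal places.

0.008

Sample 1: N=10, proportions 0.3, 0.1, 0.1, 0.1, 0.1, 0.1, 0.1, 0.1, giving 1−D = 0.84000 (working shown to 5 dp, full precision carried).
Sample 2: N=173, proportions 0.12717, 0.08671, 0.16185, 0.06936, 0.24855, 0.20231, 0.10405, giving 1−D = 0.83177.
Difference = |0.84000 − 0.83177| = 0.00823, i.e. 0.008 to 3 decimal places.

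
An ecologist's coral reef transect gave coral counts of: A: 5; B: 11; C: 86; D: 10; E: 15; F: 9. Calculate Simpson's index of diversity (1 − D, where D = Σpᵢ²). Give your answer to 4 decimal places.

Total N = 5+11+86+10+15+9 = 136, so the proportions are 0.036765, 0.080882, 0.632353, 0.073529, 0.110294, 0.066176 (working shown to 6 dp, full precision carried).
D = 0.036765² + 0.080882² + 0.632353² + 0.073529² + 0.110294² + 0.066176² = 0.001352 + 0.006542 + 0.399870 + 0.005407 + 0.012165 + 0.004379 = 0.429715.
So 1 − D = 0.570285, i.e. 0.5703 to 4 decimal places.

0.5703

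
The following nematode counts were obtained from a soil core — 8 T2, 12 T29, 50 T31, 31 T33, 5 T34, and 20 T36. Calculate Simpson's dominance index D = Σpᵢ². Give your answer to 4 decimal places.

Total N = 8+12+50+31+5+20 = 126, so the proportions are 0.063492, 0.095238, 0.396825, 0.246032, 0.039683, 0.15873 (working shown to 6 dp, full precision carried).
D = 0.063492² + 0.095238² + 0.396825² + 0.246032² + 0.039683² + 0.15873² = 0.004031 + 0.009070 + 0.157470 + 0.060532 + 0.001575 + 0.025195 = 0.257874.
To 4 decimal places, D = 0.2579.

0.2579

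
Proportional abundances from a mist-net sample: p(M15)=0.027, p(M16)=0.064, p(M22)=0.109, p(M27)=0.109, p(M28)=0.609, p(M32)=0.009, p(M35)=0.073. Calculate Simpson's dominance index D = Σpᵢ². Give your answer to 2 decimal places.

D = 0.027² + 0.064² + 0.109² + 0.109² + 0.609² + 0.009² + 0.073² = 0.0007 + 0.0041 + 0.0119 + 0.0119 + 0.3709 + 0.0001 + 0.0053 = 0.4049 (working shown to 4 dp, full precision carried).
To 2 decimal places, D = 0.40.

0.40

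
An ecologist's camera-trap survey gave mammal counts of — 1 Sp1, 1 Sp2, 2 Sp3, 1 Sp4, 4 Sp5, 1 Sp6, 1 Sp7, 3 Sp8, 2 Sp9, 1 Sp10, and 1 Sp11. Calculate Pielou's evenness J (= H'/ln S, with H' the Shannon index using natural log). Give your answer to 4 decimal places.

0.9363

Total N = 1+1+2+1+4+1+1+3+2+1+1 = 18, so the proportions are 0.055556, 0.055556, 0.111111, 0.055556, 0.222222, 0.055556, 0.055556, 0.166667, 0.111111, 0.055556, 0.055556 (working shown to 6 dp, full precision carried).
H' = −Σ pᵢ ln pᵢ = −((-0.160576) + (-0.160576) + (-0.244136) + (-0.160576) + (-0.334239) + (-0.160576) + (-0.160576) + (-0.298627) + (-0.244136) + (-0.160576) + (-0.160576)) = 2.245172.
With S = 11 species, ln S = 2.397895, so J = 2.245172/2.397895 = 0.936309, i.e. 0.9363 to 4 decimal places.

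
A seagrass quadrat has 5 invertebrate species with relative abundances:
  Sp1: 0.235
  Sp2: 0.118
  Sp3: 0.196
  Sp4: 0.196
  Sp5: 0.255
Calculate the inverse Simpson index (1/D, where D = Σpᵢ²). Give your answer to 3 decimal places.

D = 0.235² + 0.118² + 0.196² + 0.196² + 0.255² = 0.0552250 + 0.0139240 + 0.0384160 + 0.0384160 + 0.0650250 = 0.2110060 (working shown to 7 dp, full precision carried).
So 1/D = 4.73920, i.e. 4.739 to 3 decimal places.

4.739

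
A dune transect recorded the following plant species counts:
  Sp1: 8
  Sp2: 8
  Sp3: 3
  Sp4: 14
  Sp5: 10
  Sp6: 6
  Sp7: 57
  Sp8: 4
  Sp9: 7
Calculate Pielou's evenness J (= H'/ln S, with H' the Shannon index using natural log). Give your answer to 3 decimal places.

Total N = 8+8+3+14+10+6+57+4+7 = 117, so the proportions are 0.06838, 0.06838, 0.02564, 0.11966, 0.08547, 0.05128, 0.48718, 0.03419, 0.05983 (working shown to 5 dp, full precision carried).
H' = −Σ pᵢ ln pᵢ = −((-0.18343) + (-0.18343) + (-0.09394) + (-0.25405) + (-0.21022) + (-0.15233) + (-0.35034) + (-0.11541) + (-0.16849)) = 1.71166.
With S = 9 species, ln S = 2.19722, so J = 1.71166/2.19722 = 0.77901, i.e. 0.779 to 3 decimal places.

0.779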